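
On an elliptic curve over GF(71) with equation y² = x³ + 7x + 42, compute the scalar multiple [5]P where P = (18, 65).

(1, 60)

Repeated addition: build up to 5P.
2P: tangent at (18, 65): λ = (3·18² + 7)/(2·65) ≡ 56/59. 59⁻¹ ≡ 65 (mod 71) since 59·65 = 3835 ≡ 1, so λ ≡ 56·65 ≡ 19.
  x = λ² - 18 - 18 = 361 - 36 ≡ 41; y = λ·(18 - 41) - 65 ≡ 66. → (41, 66)
3P: (41, 66) + (18, 65). λ = (65 - 66)/(18 - 41) ≡ 70/48 mod 71. 48⁻¹ ≡ 37 (mod 71) since 48·37 = 1776 ≡ 1, so λ ≡ 34.
  x = λ² - 41 - 18 = 1156 - 59 ≡ 32; y = λ·(41 - 32) - 66 ≡ 27. → (32, 27)
4P: (32, 27) + (18, 65). λ = (65 - 27)/(18 - 32) ≡ 38/57 mod 71. 57⁻¹ ≡ 5 (mod 71), so λ ≡ 48.
  x = λ² - 32 - 18 = 2304 - 50 ≡ 53; y = λ·(32 - 53) - 27 ≡ 30. → (53, 30)
5P: (53, 30) + (18, 65). λ = (65 - 30)/(18 - 53) ≡ 35/36 mod 71. 36⁻¹ ≡ 2 (mod 71) since 36·2 = 72 ≡ 1, so λ ≡ 70.
  x = λ² - 53 - 18 = 4900 - 71 ≡ 1; y = λ·(53 - 1) - 30 ≡ 60. → (1, 60)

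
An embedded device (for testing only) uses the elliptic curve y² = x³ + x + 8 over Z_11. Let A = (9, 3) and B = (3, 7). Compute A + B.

(8, 0)

(9, 3) + (3, 7). λ = (7 - 3)/(3 - 9) ≡ 4/5 mod 11. 5⁻¹ ≡ 9 (mod 11), so λ ≡ 3.
  x = λ² - 9 - 3 = 9 - 12 ≡ 8; y = λ·(9 - 8) - 3 ≡ 0. → (8, 0)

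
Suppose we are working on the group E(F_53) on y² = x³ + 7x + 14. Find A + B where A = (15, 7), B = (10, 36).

(15, 7) + (10, 36). λ = (36 - 7)/(10 - 15) ≡ 29/48 mod 53. 48⁻¹ ≡ 21 (mod 53), so λ ≡ 26.
  x = λ² - 15 - 10 = 676 - 25 ≡ 15; y = λ·(15 - 15) - 7 ≡ 46. → (15, 46)

(15, 46)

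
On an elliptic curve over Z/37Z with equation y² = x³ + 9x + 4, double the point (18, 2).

tangent at (18, 2): λ = (3·18² + 9)/(2·2) ≡ 19/4. 4⁻¹ ≡ 28 (mod 37) since 4·28 = 112 ≡ 1, so λ ≡ 19·28 ≡ 14.
  x = λ² - 18 - 18 = 196 - 36 ≡ 12; y = λ·(18 - 12) - 2 ≡ 8. → (12, 8)

(12, 8)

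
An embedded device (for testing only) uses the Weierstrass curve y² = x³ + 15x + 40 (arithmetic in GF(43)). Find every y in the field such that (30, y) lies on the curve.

20, 23

x³ + 15x + 40 = 27490 ≡ 13 (mod 43).
Square roots of 13 mod 43: 20 and 23 (since 20² = 400 ≡ 13).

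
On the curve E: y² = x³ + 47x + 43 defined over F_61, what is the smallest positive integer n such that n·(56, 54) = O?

2P: tangent at (56, 54): λ = (3·56² + 47)/(2·54) ≡ 0/47. 47⁻¹ ≡ 13 (mod 61) since 47·13 = 611 ≡ 1, so λ ≡ 0·13 ≡ 0.
  x = λ² - 56 - 56 = 0 - 112 ≡ 10; y = λ·(56 - 10) - 54 ≡ 7. → (10, 7)
3P: (10, 7) + (56, 54). λ = (54 - 7)/(56 - 10) ≡ 47/46 mod 61. 46⁻¹ ≡ 4 (mod 61), so λ ≡ 5.
  x = λ² - 10 - 56 = 25 - 66 ≡ 20; y = λ·(10 - 20) - 7 ≡ 4. → (20, 4)
4P: (20, 4) + (56, 54). λ = (54 - 4)/(56 - 20) ≡ 50/36 mod 61. 36⁻¹ ≡ 39 (mod 61), so λ ≡ 59.
  x = λ² - 20 - 56 = 3481 - 76 ≡ 50; y = λ·(20 - 50) - 4 ≡ 56. → (50, 56)
5P: (50, 56) + (56, 54). λ = (54 - 56)/(56 - 50) ≡ 59/6 mod 61. 6⁻¹ ≡ 51 (mod 61), so λ ≡ 20.
  x = λ² - 50 - 56 = 400 - 106 ≡ 50; y = λ·(50 - 50) - 56 ≡ 5. → (50, 5)
6P: (50, 5) + (56, 54). λ = (54 - 5)/(56 - 50) ≡ 49/6 mod 61. 6⁻¹ ≡ 51 (mod 61) since 6·51 = 306 ≡ 1, so λ ≡ 59.
  x = λ² - 50 - 56 = 3481 - 106 ≡ 20; y = λ·(50 - 20) - 5 ≡ 57. → (20, 57)
7P: (20, 57) + (56, 54). λ = (54 - 57)/(56 - 20) ≡ 58/36 mod 61. 36⁻¹ ≡ 39 (mod 61) since 36·39 = 1404 ≡ 1, so λ ≡ 5.
  x = λ² - 20 - 56 = 25 - 76 ≡ 10; y = λ·(20 - 10) - 57 ≡ 54. → (10, 54)
8P: (10, 54) + (56, 54). λ = (54 - 54)/(56 - 10) ≡ 0/46 mod 61. 46⁻¹ ≡ 4 (mod 61), so λ ≡ 0.
  x = λ² - 10 - 56 = 0 - 66 ≡ 56; y = λ·(10 - 56) - 54 ≡ 7. → (56, 7)
9P: (56, 7) + (56, 54): same x and y₁ ≡ -y₂, so the sum is O.
9P = O, so the order is 9.

9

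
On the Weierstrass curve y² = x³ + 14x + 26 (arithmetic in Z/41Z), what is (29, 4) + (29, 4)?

(34, 35)

tangent at (29, 4): λ = (3·29² + 14)/(2·4) ≡ 36/8. 8⁻¹ ≡ 36 (mod 41) since 8·36 = 288 ≡ 1, so λ ≡ 36·36 ≡ 25.
  x = λ² - 29 - 29 = 625 - 58 ≡ 34; y = λ·(29 - 34) - 4 ≡ 35. → (34, 35)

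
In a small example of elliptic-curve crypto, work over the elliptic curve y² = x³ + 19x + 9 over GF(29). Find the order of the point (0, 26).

10

2P: tangent at (0, 26): λ = (3·0² + 19)/(2·26) ≡ 19/23. 23⁻¹ ≡ 24 (mod 29) since 23·24 = 552 ≡ 1, so λ ≡ 19·24 ≡ 21.
  x = λ² - 0 - 0 = 441 - 0 ≡ 6; y = λ·(0 - 6) - 26 ≡ 22. → (6, 22)
3P: (6, 22) + (0, 26). λ = (26 - 22)/(0 - 6) ≡ 4/23 mod 29. 23⁻¹ ≡ 24 (mod 29), so λ ≡ 9.
  x = λ² - 6 - 0 = 81 - 6 ≡ 17; y = λ·(6 - 17) - 22 ≡ 24. → (17, 24)
4P: (17, 24) + (0, 26). λ = (26 - 24)/(0 - 17) ≡ 2/12 mod 29. 12⁻¹ ≡ 17 (mod 29) since 12·17 = 204 ≡ 1, so λ ≡ 5.
  x = λ² - 17 - 0 = 25 - 17 ≡ 8; y = λ·(17 - 8) - 24 ≡ 21. → (8, 21)
5P: (8, 21) + (0, 26). λ = (26 - 21)/(0 - 8) ≡ 5/21 mod 29. 21⁻¹ ≡ 18 (mod 29), so λ ≡ 3.
  x = λ² - 8 - 0 = 9 - 8 ≡ 1; y = λ·(8 - 1) - 21 ≡ 0. → (1, 0)
6P: (1, 0) + (0, 26). λ = (26 - 0)/(0 - 1) ≡ 26/28 mod 29. 28⁻¹ ≡ 28 (mod 29), so λ ≡ 3.
  x = λ² - 1 - 0 = 9 - 1 ≡ 8; y = λ·(1 - 8) - 0 ≡ 8. → (8, 8)
7P: (8, 8) + (0, 26). λ = (26 - 8)/(0 - 8) ≡ 18/21 mod 29. 21⁻¹ ≡ 18 (mod 29) since 21·18 = 378 ≡ 1, so λ ≡ 5.
  x = λ² - 8 - 0 = 25 - 8 ≡ 17; y = λ·(8 - 17) - 8 ≡ 5. → (17, 5)
8P: (17, 5) + (0, 26). λ = (26 - 5)/(0 - 17) ≡ 21/12 mod 29. 12⁻¹ ≡ 17 (mod 29), so λ ≡ 9.
  x = λ² - 17 - 0 = 81 - 17 ≡ 6; y = λ·(17 - 6) - 5 ≡ 7. → (6, 7)
9P: (6, 7) + (0, 26). λ = (26 - 7)/(0 - 6) ≡ 19/23 mod 29. 23⁻¹ ≡ 24 (mod 29) since 23·24 = 552 ≡ 1, so λ ≡ 21.
  x = λ² - 6 - 0 = 441 - 6 ≡ 0; y = λ·(6 - 0) - 7 ≡ 3. → (0, 3)
10P: (0, 3) + (0, 26): same x and y₁ ≡ -y₂, so the sum is the point at infinity.
10P = the point at infinity, so the order is 10.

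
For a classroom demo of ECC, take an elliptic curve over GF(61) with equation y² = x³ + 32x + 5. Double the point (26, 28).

tangent at (26, 28): λ = (3·26² + 32)/(2·28) ≡ 47/56. 56⁻¹ ≡ 12 (mod 61), so λ ≡ 47·12 ≡ 15.
  x = λ² - 26 - 26 = 225 - 52 ≡ 51; y = λ·(26 - 51) - 28 ≡ 24. → (51, 24)

(51, 24)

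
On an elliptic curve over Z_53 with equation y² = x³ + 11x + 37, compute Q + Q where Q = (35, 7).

tangent at (35, 7): λ = (3·35² + 11)/(2·7) ≡ 29/14. 14⁻¹ ≡ 19 (mod 53) since 14·19 = 266 ≡ 1, so λ ≡ 29·19 ≡ 21.
  x = λ² - 35 - 35 = 441 - 70 ≡ 0; y = λ·(35 - 0) - 7 ≡ 39. → (0, 39)

(0, 39)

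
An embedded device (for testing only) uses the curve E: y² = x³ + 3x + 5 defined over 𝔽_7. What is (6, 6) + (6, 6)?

tangent at (6, 6): λ = (3·6² + 3)/(2·6) ≡ 6/5. 5⁻¹ ≡ 3 (mod 7) since 5·3 = 15 ≡ 1, so λ ≡ 6·3 ≡ 4.
  x = λ² - 6 - 6 = 16 - 12 ≡ 4; y = λ·(6 - 4) - 6 ≡ 2. → (4, 2)

(4, 2)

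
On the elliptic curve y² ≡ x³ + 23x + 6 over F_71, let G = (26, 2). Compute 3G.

(41, 19)

Repeated addition: build up to 3G.
2G: tangent at (26, 2): λ = (3·26² + 23)/(2·2) ≡ 63/4. 4⁻¹ ≡ 18 (mod 71), so λ ≡ 63·18 ≡ 69.
  x = λ² - 26 - 26 = 4761 - 52 ≡ 23; y = λ·(26 - 23) - 2 ≡ 63. → (23, 63)
3G: (23, 63) + (26, 2). λ = (2 - 63)/(26 - 23) ≡ 10/3 mod 71. 3⁻¹ ≡ 24 (mod 71), so λ ≡ 27.
  x = λ² - 23 - 26 = 729 - 49 ≡ 41; y = λ·(23 - 41) - 63 ≡ 19. → (41, 19)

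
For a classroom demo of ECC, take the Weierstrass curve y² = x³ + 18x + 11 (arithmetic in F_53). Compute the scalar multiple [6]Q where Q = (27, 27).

(24, 13)

Double-and-add on 6 = (110)₂. Start with Q = (27, 27) for the leading 1-bit.
double: tangent at (27, 27): λ = (3·27² + 18)/(2·27) ≡ 32/1. 1⁻¹ ≡ 1 (mod 53), so λ ≡ 32·1 ≡ 32.
  x = λ² - 27 - 27 = 1024 - 54 ≡ 16; y = λ·(27 - 16) - 27 ≡ 7. → (16, 7)
add Q: (16, 7) + (27, 27). λ = (27 - 7)/(27 - 16) ≡ 20/11 mod 53. 11⁻¹ ≡ 29 (mod 53), so λ ≡ 50.
  x = λ² - 16 - 27 = 2500 - 43 ≡ 19; y = λ·(16 - 19) - 7 ≡ 2. → (19, 2)
double: tangent at (19, 2): λ = (3·19² + 18)/(2·2) ≡ 41/4. 4⁻¹ ≡ 40 (mod 53) since 4·40 = 160 ≡ 1, so λ ≡ 41·40 ≡ 50.
  x = λ² - 19 - 19 = 2500 - 38 ≡ 24; y = λ·(19 - 24) - 2 ≡ 13. → (24, 13)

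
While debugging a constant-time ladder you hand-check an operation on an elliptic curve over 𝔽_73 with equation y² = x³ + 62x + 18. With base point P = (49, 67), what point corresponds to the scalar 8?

(70, 30)

Double-and-add on 8 = (1000)₂. Start with P = (49, 67) for the leading 1-bit.
double: tangent at (49, 67): λ = (3·49² + 62)/(2·67) ≡ 38/61. 61⁻¹ ≡ 6 (mod 73), so λ ≡ 38·6 ≡ 9.
  x = λ² - 49 - 49 = 81 - 98 ≡ 56; y = λ·(49 - 56) - 67 ≡ 16. → (56, 16)
double: tangent at (56, 16): λ = (3·56² + 62)/(2·16) ≡ 53/32. 32⁻¹ ≡ 16 (mod 73) since 32·16 = 512 ≡ 1, so λ ≡ 53·16 ≡ 45.
  x = λ² - 56 - 56 = 2025 - 112 ≡ 15; y = λ·(56 - 15) - 16 ≡ 4. → (15, 4)
double: tangent at (15, 4): λ = (3·15² + 62)/(2·4) ≡ 7/8. 8⁻¹ ≡ 64 (mod 73), so λ ≡ 7·64 ≡ 10.
  x = λ² - 15 - 15 = 100 - 30 ≡ 70; y = λ·(15 - 70) - 4 ≡ 30. → (70, 30)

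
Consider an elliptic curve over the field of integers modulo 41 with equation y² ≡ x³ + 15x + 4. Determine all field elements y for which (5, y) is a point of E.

x³ + 15x + 4 = 204 ≡ 40 (mod 41).
Square roots of 40 mod 41: 9 and 32 (since 9² = 81 ≡ 40).

9, 32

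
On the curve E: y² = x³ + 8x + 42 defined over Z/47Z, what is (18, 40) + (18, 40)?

(23, 28)

tangent at (18, 40): λ = (3·18² + 8)/(2·40) ≡ 40/33. 33⁻¹ ≡ 10 (mod 47) since 33·10 = 330 ≡ 1, so λ ≡ 40·10 ≡ 24.
  x = λ² - 18 - 18 = 576 - 36 ≡ 23; y = λ·(18 - 23) - 40 ≡ 28. → (23, 28)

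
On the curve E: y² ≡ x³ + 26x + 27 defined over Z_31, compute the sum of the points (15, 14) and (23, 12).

(15, 14) + (23, 12). λ = (12 - 14)/(23 - 15) ≡ 29/8 mod 31. 8⁻¹ ≡ 4 (mod 31), so λ ≡ 23.
  x = λ² - 15 - 23 = 529 - 38 ≡ 26; y = λ·(15 - 26) - 14 ≡ 12. → (26, 12)

(26, 12)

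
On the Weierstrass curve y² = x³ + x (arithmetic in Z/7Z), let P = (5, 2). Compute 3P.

(3, 4)

Repeated addition: build up to 3P.
2P: tangent at (5, 2): λ = (3·5² + 1)/(2·2) ≡ 6/4. 4⁻¹ ≡ 2 (mod 7) since 4·2 = 8 ≡ 1, so λ ≡ 6·2 ≡ 5.
  x = λ² - 5 - 5 = 25 - 10 ≡ 1; y = λ·(5 - 1) - 2 ≡ 4. → (1, 4)
3P: (1, 4) + (5, 2). λ = (2 - 4)/(5 - 1) ≡ 5/4 mod 7. 4⁻¹ ≡ 2 (mod 7) since 4·2 = 8 ≡ 1, so λ ≡ 3.
  x = λ² - 1 - 5 = 9 - 6 ≡ 3; y = λ·(1 - 3) - 4 ≡ 4. → (3, 4)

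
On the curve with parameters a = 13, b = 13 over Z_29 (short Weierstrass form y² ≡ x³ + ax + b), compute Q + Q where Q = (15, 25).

(0, 19)

tangent at (15, 25): λ = (3·15² + 13)/(2·25) ≡ 21/21. 21⁻¹ ≡ 18 (mod 29), so λ ≡ 21·18 ≡ 1.
  x = λ² - 15 - 15 = 1 - 30 ≡ 0; y = λ·(15 - 0) - 25 ≡ 19. → (0, 19)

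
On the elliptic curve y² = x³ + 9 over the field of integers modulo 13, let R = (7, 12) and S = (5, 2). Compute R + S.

(0, 10)

(7, 12) + (5, 2). λ = (2 - 12)/(5 - 7) ≡ 3/11 mod 13. 11⁻¹ ≡ 6 (mod 13), so λ ≡ 5.
  x = λ² - 7 - 5 = 25 - 12 ≡ 0; y = λ·(7 - 0) - 12 ≡ 10. → (0, 10)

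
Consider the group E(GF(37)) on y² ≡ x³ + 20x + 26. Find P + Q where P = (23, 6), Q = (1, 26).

(23, 31)

(23, 6) + (1, 26). λ = (26 - 6)/(1 - 23) ≡ 20/15 mod 37. 15⁻¹ ≡ 5 (mod 37), so λ ≡ 26.
  x = λ² - 23 - 1 = 676 - 24 ≡ 23; y = λ·(23 - 23) - 6 ≡ 31. → (23, 31)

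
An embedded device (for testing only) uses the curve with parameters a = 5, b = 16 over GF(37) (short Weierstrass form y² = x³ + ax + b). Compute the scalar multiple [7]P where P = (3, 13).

(10, 17)

Double-and-add on 7 = (111)₂. Start with P = (3, 13) for the leading 1-bit.
double: tangent at (3, 13): λ = (3·3² + 5)/(2·13) ≡ 32/26. 26⁻¹ ≡ 10 (mod 37) since 26·10 = 260 ≡ 1, so λ ≡ 32·10 ≡ 24.
  x = λ² - 3 - 3 = 576 - 6 ≡ 15; y = λ·(3 - 15) - 13 ≡ 32. → (15, 32)
add P: (15, 32) + (3, 13). λ = (13 - 32)/(3 - 15) ≡ 18/25 mod 37. 25⁻¹ ≡ 3 (mod 37), so λ ≡ 17.
  x = λ² - 15 - 3 = 289 - 18 ≡ 12; y = λ·(15 - 12) - 32 ≡ 19. → (12, 19)
double: tangent at (12, 19): λ = (3·12² + 5)/(2·19) ≡ 30/1. 1⁻¹ ≡ 1 (mod 37), so λ ≡ 30·1 ≡ 30.
  x = λ² - 12 - 12 = 900 - 24 ≡ 25; y = λ·(12 - 25) - 19 ≡ 35. → (25, 35)
add P: (25, 35) + (3, 13). λ = (13 - 35)/(3 - 25) ≡ 15/15 mod 37. 15⁻¹ ≡ 5 (mod 37), so λ ≡ 1.
  x = λ² - 25 - 3 = 1 - 28 ≡ 10; y = λ·(25 - 10) - 35 ≡ 17. → (10, 17)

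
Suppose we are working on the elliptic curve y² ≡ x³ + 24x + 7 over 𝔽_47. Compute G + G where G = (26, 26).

(9, 23)

tangent at (26, 26): λ = (3·26² + 24)/(2·26) ≡ 31/5. 5⁻¹ ≡ 19 (mod 47) since 5·19 = 95 ≡ 1, so λ ≡ 31·19 ≡ 25.
  x = λ² - 26 - 26 = 625 - 52 ≡ 9; y = λ·(26 - 9) - 26 ≡ 23. → (9, 23)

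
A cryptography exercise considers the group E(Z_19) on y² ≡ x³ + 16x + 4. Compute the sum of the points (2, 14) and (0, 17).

(5, 0)

(2, 14) + (0, 17). λ = (17 - 14)/(0 - 2) ≡ 3/17 mod 19. 17⁻¹ ≡ 9 (mod 19), so λ ≡ 8.
  x = λ² - 2 - 0 = 64 - 2 ≡ 5; y = λ·(2 - 5) - 14 ≡ 0. → (5, 0)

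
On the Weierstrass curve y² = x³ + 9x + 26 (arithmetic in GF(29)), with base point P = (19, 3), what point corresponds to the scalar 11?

(25, 10)

Double-and-add on 11 = (1011)₂. Start with P = (19, 3) for the leading 1-bit.
double: tangent at (19, 3): λ = (3·19² + 9)/(2·3) ≡ 19/6. 6⁻¹ ≡ 5 (mod 29), so λ ≡ 19·5 ≡ 8.
  x = λ² - 19 - 19 = 64 - 38 ≡ 26; y = λ·(19 - 26) - 3 ≡ 28. → (26, 28)
double: tangent at (26, 28): λ = (3·26² + 9)/(2·28) ≡ 7/27. 27⁻¹ ≡ 14 (mod 29), so λ ≡ 7·14 ≡ 11.
  x = λ² - 26 - 26 = 121 - 52 ≡ 11; y = λ·(26 - 11) - 28 ≡ 21. → (11, 21)
add P: (11, 21) + (19, 3). λ = (3 - 21)/(19 - 11) ≡ 11/8 mod 29. 8⁻¹ ≡ 11 (mod 29) since 8·11 = 88 ≡ 1, so λ ≡ 5.
  x = λ² - 11 - 19 = 25 - 30 ≡ 24; y = λ·(11 - 24) - 21 ≡ 1. → (24, 1)
double: tangent at (24, 1): λ = (3·24² + 9)/(2·1) ≡ 26/2. 2⁻¹ ≡ 15 (mod 29) since 2·15 = 30 ≡ 1, so λ ≡ 26·15 ≡ 13.
  x = λ² - 24 - 24 = 169 - 48 ≡ 5; y = λ·(24 - 5) - 1 ≡ 14. → (5, 14)
add P: (5, 14) + (19, 3). λ = (3 - 14)/(19 - 5) ≡ 18/14 mod 29. 14⁻¹ ≡ 27 (mod 29) since 14·27 = 378 ≡ 1, so λ ≡ 22.
  x = λ² - 5 - 19 = 484 - 24 ≡ 25; y = λ·(5 - 25) - 14 ≡ 10. → (25, 10)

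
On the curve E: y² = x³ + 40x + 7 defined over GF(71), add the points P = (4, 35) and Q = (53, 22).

(4, 35) + (53, 22). λ = (22 - 35)/(53 - 4) ≡ 58/49 mod 71. 49⁻¹ ≡ 29 (mod 71) since 49·29 = 1421 ≡ 1, so λ ≡ 49.
  x = λ² - 4 - 53 = 2401 - 57 ≡ 1; y = λ·(4 - 1) - 35 ≡ 41. → (1, 41)

(1, 41)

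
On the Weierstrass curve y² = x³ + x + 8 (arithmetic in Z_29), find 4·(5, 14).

(11, 4)

Write Q = (5, 14).
Double-and-add on 4 = (100)₂. Start with Q = (5, 14) for the leading 1-bit.
double: tangent at (5, 14): λ = (3·5² + 1)/(2·14) ≡ 18/28. 28⁻¹ ≡ 28 (mod 29), so λ ≡ 18·28 ≡ 11.
  x = λ² - 5 - 5 = 121 - 10 ≡ 24; y = λ·(5 - 24) - 14 ≡ 9. → (24, 9)
double: tangent at (24, 9): λ = (3·24² + 1)/(2·9) ≡ 18/18. 18⁻¹ ≡ 21 (mod 29), so λ ≡ 18·21 ≡ 1.
  x = λ² - 24 - 24 = 1 - 48 ≡ 11; y = λ·(24 - 11) - 9 ≡ 4. → (11, 4)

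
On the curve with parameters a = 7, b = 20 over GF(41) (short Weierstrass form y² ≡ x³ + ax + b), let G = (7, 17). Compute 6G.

Double-and-add on 6 = (110)₂. Start with G = (7, 17) for the leading 1-bit.
double: tangent at (7, 17): λ = (3·7² + 7)/(2·17) ≡ 31/34. 34⁻¹ ≡ 35 (mod 41), so λ ≡ 31·35 ≡ 19.
  x = λ² - 7 - 7 = 361 - 14 ≡ 19; y = λ·(7 - 19) - 17 ≡ 1. → (19, 1)
add G: (19, 1) + (7, 17). λ = (17 - 1)/(7 - 19) ≡ 16/29 mod 41. 29⁻¹ ≡ 17 (mod 41), so λ ≡ 26.
  x = λ² - 19 - 7 = 676 - 26 ≡ 35; y = λ·(19 - 35) - 1 ≡ 34. → (35, 34)
double: tangent at (35, 34): λ = (3·35² + 7)/(2·34) ≡ 33/27. 27⁻¹ ≡ 38 (mod 41), so λ ≡ 33·38 ≡ 24.
  x = λ² - 35 - 35 = 576 - 70 ≡ 14; y = λ·(35 - 14) - 34 ≡ 19. → (14, 19)

(14, 19)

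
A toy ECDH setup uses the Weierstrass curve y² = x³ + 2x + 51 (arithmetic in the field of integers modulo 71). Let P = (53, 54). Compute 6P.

Repeated addition: build up to 6P.
2P: tangent at (53, 54): λ = (3·53² + 2)/(2·54) ≡ 51/37. 37⁻¹ ≡ 48 (mod 71), so λ ≡ 51·48 ≡ 34.
  x = λ² - 53 - 53 = 1156 - 106 ≡ 56; y = λ·(53 - 56) - 54 ≡ 57. → (56, 57)
3P: (56, 57) + (53, 54). λ = (54 - 57)/(53 - 56) ≡ 68/68 mod 71. 68⁻¹ ≡ 47 (mod 71) since 68·47 = 3196 ≡ 1, so λ ≡ 1.
  x = λ² - 56 - 53 = 1 - 109 ≡ 34; y = λ·(56 - 34) - 57 ≡ 36. → (34, 36)
4P: (34, 36) + (53, 54). λ = (54 - 36)/(53 - 34) ≡ 18/19 mod 71. 19⁻¹ ≡ 15 (mod 71), so λ ≡ 57.
  x = λ² - 34 - 53 = 3249 - 87 ≡ 38; y = λ·(34 - 38) - 36 ≡ 20. → (38, 20)
5P: (38, 20) + (53, 54). λ = (54 - 20)/(53 - 38) ≡ 34/15 mod 71. 15⁻¹ ≡ 19 (mod 71) since 15·19 = 285 ≡ 1, so λ ≡ 7.
  x = λ² - 38 - 53 = 49 - 91 ≡ 29; y = λ·(38 - 29) - 20 ≡ 43. → (29, 43)
6P: (29, 43) + (53, 54). λ = (54 - 43)/(53 - 29) ≡ 11/24 mod 71. 24⁻¹ ≡ 3 (mod 71) since 24·3 = 72 ≡ 1, so λ ≡ 33.
  x = λ² - 29 - 53 = 1089 - 82 ≡ 13; y = λ·(29 - 13) - 43 ≡ 59. → (13, 59)

(13, 59)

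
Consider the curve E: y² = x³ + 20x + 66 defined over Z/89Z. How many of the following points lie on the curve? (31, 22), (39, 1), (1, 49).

3

(31, 22): 22² ≡ 39, rhs ≡ 39 → on.
(39, 1): 1² ≡ 1, rhs ≡ 1 → on.
(1, 49): 49² ≡ 87, rhs ≡ 87 → on.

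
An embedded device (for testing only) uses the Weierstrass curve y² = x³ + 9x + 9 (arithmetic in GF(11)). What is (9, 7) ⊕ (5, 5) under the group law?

(0, 3)

(9, 7) + (5, 5). λ = (5 - 7)/(5 - 9) ≡ 9/7 mod 11. 7⁻¹ ≡ 8 (mod 11) since 7·8 = 56 ≡ 1, so λ ≡ 6.
  x = λ² - 9 - 5 = 36 - 14 ≡ 0; y = λ·(9 - 0) - 7 ≡ 3. → (0, 3)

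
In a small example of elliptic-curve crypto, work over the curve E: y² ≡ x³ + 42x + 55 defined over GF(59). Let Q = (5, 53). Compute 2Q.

(15, 15)

tangent at (5, 53): λ = (3·5² + 42)/(2·53) ≡ 58/47. 47⁻¹ ≡ 54 (mod 59), so λ ≡ 58·54 ≡ 5.
  x = λ² - 5 - 5 = 25 - 10 ≡ 15; y = λ·(5 - 15) - 53 ≡ 15. → (15, 15)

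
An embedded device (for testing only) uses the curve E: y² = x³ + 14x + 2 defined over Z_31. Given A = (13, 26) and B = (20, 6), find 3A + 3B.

First 3A:
Repeated addition: build up to 3A.
2A: tangent at (13, 26): λ = (3·13² + 14)/(2·26) ≡ 25/21. 21⁻¹ ≡ 3 (mod 31) since 21·3 = 63 ≡ 1, so λ ≡ 25·3 ≡ 13.
  x = λ² - 13 - 13 = 169 - 26 ≡ 19; y = λ·(13 - 19) - 26 ≡ 20. → (19, 20)
3A: (19, 20) + (13, 26). λ = (26 - 20)/(13 - 19) ≡ 6/25 mod 31. 25⁻¹ ≡ 5 (mod 31), so λ ≡ 30.
  x = λ² - 19 - 13 = 900 - 32 ≡ 0; y = λ·(19 - 0) - 20 ≡ 23. → (0, 23)
3A = (0, 23).
Next 3B:
Repeated addition: build up to 3B.
2B: tangent at (20, 6): λ = (3·20² + 14)/(2·6) ≡ 5/12. 12⁻¹ ≡ 13 (mod 31), so λ ≡ 5·13 ≡ 3.
  x = λ² - 20 - 20 = 9 - 40 ≡ 0; y = λ·(20 - 0) - 6 ≡ 23. → (0, 23)
3B: (0, 23) + (20, 6). λ = (6 - 23)/(20 - 0) ≡ 14/20 mod 31. 20⁻¹ ≡ 14 (mod 31) since 20·14 = 280 ≡ 1, so λ ≡ 10.
  x = λ² - 0 - 20 = 100 - 20 ≡ 18; y = λ·(0 - 18) - 23 ≡ 14. → (18, 14)
3B = (18, 14).
Finally 3A + 3B:
(0, 23) + (18, 14). λ = (14 - 23)/(18 - 0) ≡ 22/18 mod 31. 18⁻¹ ≡ 19 (mod 31), so λ ≡ 15.
  x = λ² - 0 - 18 = 225 - 18 ≡ 21; y = λ·(0 - 21) - 23 ≡ 3. → (21, 3)

(21, 3)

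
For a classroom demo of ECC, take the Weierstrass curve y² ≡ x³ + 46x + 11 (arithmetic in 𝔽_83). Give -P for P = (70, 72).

-(70, 72) = (70, -72 mod 83) = (70, 11).

(70, 11)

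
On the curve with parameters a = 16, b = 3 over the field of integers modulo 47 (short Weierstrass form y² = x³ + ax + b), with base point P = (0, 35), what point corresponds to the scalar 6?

Double-and-add on 6 = (110)₂. Start with P = (0, 35) for the leading 1-bit.
double: tangent at (0, 35): λ = (3·0² + 16)/(2·35) ≡ 16/23. 23⁻¹ ≡ 45 (mod 47) since 23·45 = 1035 ≡ 1, so λ ≡ 16·45 ≡ 15.
  x = λ² - 0 - 0 = 225 - 0 ≡ 37; y = λ·(0 - 37) - 35 ≡ 21. → (37, 21)
add P: (37, 21) + (0, 35). λ = (35 - 21)/(0 - 37) ≡ 14/10 mod 47. 10⁻¹ ≡ 33 (mod 47), so λ ≡ 39.
  x = λ² - 37 - 0 = 1521 - 37 ≡ 27; y = λ·(37 - 27) - 21 ≡ 40. → (27, 40)
double: tangent at (27, 40): λ = (3·27² + 16)/(2·40) ≡ 41/33. 33⁻¹ ≡ 10 (mod 47), so λ ≡ 41·10 ≡ 34.
  x = λ² - 27 - 27 = 1156 - 54 ≡ 21; y = λ·(27 - 21) - 40 ≡ 23. → (21, 23)

(21, 23)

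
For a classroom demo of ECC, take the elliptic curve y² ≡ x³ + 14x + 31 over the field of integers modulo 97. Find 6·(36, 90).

Write Q = (36, 90).
Double-and-add on 6 = (110)₂. Start with Q = (36, 90) for the leading 1-bit.
double: tangent at (36, 90): λ = (3·36² + 14)/(2·90) ≡ 22/83. 83⁻¹ ≡ 90 (mod 97), so λ ≡ 22·90 ≡ 40.
  x = λ² - 36 - 36 = 1600 - 72 ≡ 73; y = λ·(36 - 73) - 90 ≡ 79. → (73, 79)
add Q: (73, 79) + (36, 90). λ = (90 - 79)/(36 - 73) ≡ 11/60 mod 97. 60⁻¹ ≡ 76 (mod 97), so λ ≡ 60.
  x = λ² - 73 - 36 = 3600 - 109 ≡ 96; y = λ·(73 - 96) - 79 ≡ 93. → (96, 93)
double: tangent at (96, 93): λ = (3·96² + 14)/(2·93) ≡ 17/89. 89⁻¹ ≡ 12 (mod 97), so λ ≡ 17·12 ≡ 10.
  x = λ² - 96 - 96 = 100 - 192 ≡ 5; y = λ·(96 - 5) - 93 ≡ 41. → (5, 41)

(5, 41)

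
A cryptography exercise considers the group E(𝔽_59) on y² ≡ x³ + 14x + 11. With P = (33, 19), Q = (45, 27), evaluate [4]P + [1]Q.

(51, 6)

First 4P:
Repeated addition: build up to 4P.
2P: tangent at (33, 19): λ = (3·33² + 14)/(2·19) ≡ 36/38. 38⁻¹ ≡ 14 (mod 59), so λ ≡ 36·14 ≡ 32.
  x = λ² - 33 - 33 = 1024 - 66 ≡ 14; y = λ·(33 - 14) - 19 ≡ 58. → (14, 58)
3P: (14, 58) + (33, 19). λ = (19 - 58)/(33 - 14) ≡ 20/19 mod 59. 19⁻¹ ≡ 28 (mod 59), so λ ≡ 29.
  x = λ² - 14 - 33 = 841 - 47 ≡ 27; y = λ·(14 - 27) - 58 ≡ 37. → (27, 37)
4P: (27, 37) + (33, 19). λ = (19 - 37)/(33 - 27) ≡ 41/6 mod 59. 6⁻¹ ≡ 10 (mod 59) since 6·10 = 60 ≡ 1, so λ ≡ 56.
  x = λ² - 27 - 33 = 3136 - 60 ≡ 8; y = λ·(27 - 8) - 37 ≡ 24. → (8, 24)
4P = (8, 24).
Finally 4P + Q:
(8, 24) + (45, 27). λ = (27 - 24)/(45 - 8) ≡ 3/37 mod 59. 37⁻¹ ≡ 8 (mod 59), so λ ≡ 24.
  x = λ² - 8 - 45 = 576 - 53 ≡ 51; y = λ·(8 - 51) - 24 ≡ 6. → (51, 6)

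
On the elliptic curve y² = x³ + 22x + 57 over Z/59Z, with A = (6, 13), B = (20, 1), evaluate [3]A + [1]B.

First 3A:
Repeated addition: build up to 3A.
2A: tangent at (6, 13): λ = (3·6² + 22)/(2·13) ≡ 12/26. 26⁻¹ ≡ 25 (mod 59), so λ ≡ 12·25 ≡ 5.
  x = λ² - 6 - 6 = 25 - 12 ≡ 13; y = λ·(6 - 13) - 13 ≡ 11. → (13, 11)
3A: (13, 11) + (6, 13). λ = (13 - 11)/(6 - 13) ≡ 2/52 mod 59. 52⁻¹ ≡ 42 (mod 59) since 52·42 = 2184 ≡ 1, so λ ≡ 25.
  x = λ² - 13 - 6 = 625 - 19 ≡ 16; y = λ·(13 - 16) - 11 ≡ 32. → (16, 32)
3A = (16, 32).
Finally 3A + B:
(16, 32) + (20, 1). λ = (1 - 32)/(20 - 16) ≡ 28/4 mod 59. 4⁻¹ ≡ 15 (mod 59) since 4·15 = 60 ≡ 1, so λ ≡ 7.
  x = λ² - 16 - 20 = 49 - 36 ≡ 13; y = λ·(16 - 13) - 32 ≡ 48. → (13, 48)

(13, 48)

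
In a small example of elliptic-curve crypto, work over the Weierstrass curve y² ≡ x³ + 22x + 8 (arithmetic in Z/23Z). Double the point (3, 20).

tangent at (3, 20): λ = (3·3² + 22)/(2·20) ≡ 3/17. 17⁻¹ ≡ 19 (mod 23) since 17·19 = 323 ≡ 1, so λ ≡ 3·19 ≡ 11.
  x = λ² - 3 - 3 = 121 - 6 ≡ 0; y = λ·(3 - 0) - 20 ≡ 13. → (0, 13)

(0, 13)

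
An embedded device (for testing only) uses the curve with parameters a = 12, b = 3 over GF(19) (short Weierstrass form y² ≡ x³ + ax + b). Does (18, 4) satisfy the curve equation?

y² = 4² ≡ 16; x³ + 12x + 3 = 6051 ≡ 9 (mod 19). 16 ≠ 9.

no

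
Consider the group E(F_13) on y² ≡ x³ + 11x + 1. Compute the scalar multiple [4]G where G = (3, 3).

(0, 12)

Double-and-add on 4 = (100)₂. Start with G = (3, 3) for the leading 1-bit.
double: tangent at (3, 3): λ = (3·3² + 11)/(2·3) ≡ 12/6. 6⁻¹ ≡ 11 (mod 13) since 6·11 = 66 ≡ 1, so λ ≡ 12·11 ≡ 2.
  x = λ² - 3 - 3 = 4 - 6 ≡ 11; y = λ·(3 - 11) - 3 ≡ 7. → (11, 7)
double: tangent at (11, 7): λ = (3·11² + 11)/(2·7) ≡ 10/1. 1⁻¹ ≡ 1 (mod 13) since 1·1 = 1 ≡ 1, so λ ≡ 10·1 ≡ 10.
  x = λ² - 11 - 11 = 100 - 22 ≡ 0; y = λ·(11 - 0) - 7 ≡ 12. → (0, 12)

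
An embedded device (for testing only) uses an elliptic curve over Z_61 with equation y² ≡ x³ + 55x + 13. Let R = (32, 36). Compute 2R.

tangent at (32, 36): λ = (3·32² + 55)/(2·36) ≡ 16/11. 11⁻¹ ≡ 50 (mod 61), so λ ≡ 16·50 ≡ 7.
  x = λ² - 32 - 32 = 49 - 64 ≡ 46; y = λ·(32 - 46) - 36 ≡ 49. → (46, 49)

(46, 49)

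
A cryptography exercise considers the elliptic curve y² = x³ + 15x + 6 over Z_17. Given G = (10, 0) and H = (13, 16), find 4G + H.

First 4G:
Double-and-add on 4 = (100)₂. Start with G = (10, 0) for the leading 1-bit.
double: (10, 0) + (10, 0): same x and y₁ ≡ -y₂, so the sum is ∞.
double: ∞ + ∞ = ∞ (identity).
4G = ∞.
Finally 4G + H:
∞ + (13, 16) = (13, 16) (identity).

(13, 16)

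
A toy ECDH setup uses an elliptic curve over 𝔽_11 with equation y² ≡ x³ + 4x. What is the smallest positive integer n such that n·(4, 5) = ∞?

2P: tangent at (4, 5): λ = (3·4² + 4)/(2·5) ≡ 8/10. 10⁻¹ ≡ 10 (mod 11) since 10·10 = 100 ≡ 1, so λ ≡ 8·10 ≡ 3.
  x = λ² - 4 - 4 = 9 - 8 ≡ 1; y = λ·(4 - 1) - 5 ≡ 4. → (1, 4)
3P: (1, 4) + (4, 5). λ = (5 - 4)/(4 - 1) ≡ 1/3 mod 11. 3⁻¹ ≡ 4 (mod 11) since 3·4 = 12 ≡ 1, so λ ≡ 4.
  x = λ² - 1 - 4 = 16 - 5 ≡ 0; y = λ·(1 - 0) - 4 ≡ 0. → (0, 0)
4P: (0, 0) + (4, 5). λ = (5 - 0)/(4 - 0) ≡ 5/4 mod 11. 4⁻¹ ≡ 3 (mod 11), so λ ≡ 4.
  x = λ² - 0 - 4 = 16 - 4 ≡ 1; y = λ·(0 - 1) - 0 ≡ 7. → (1, 7)
5P: (1, 7) + (4, 5). λ = (5 - 7)/(4 - 1) ≡ 9/3 mod 11. 3⁻¹ ≡ 4 (mod 11) since 3·4 = 12 ≡ 1, so λ ≡ 3.
  x = λ² - 1 - 4 = 9 - 5 ≡ 4; y = λ·(1 - 4) - 7 ≡ 6. → (4, 6)
6P: (4, 6) + (4, 5): same x and y₁ ≡ -y₂, so the sum is ∞.
6P = ∞, so the order is 6.

6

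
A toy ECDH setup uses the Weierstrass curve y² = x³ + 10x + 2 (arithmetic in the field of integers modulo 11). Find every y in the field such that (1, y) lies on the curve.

none

x³ + 10x + 2 = 13 ≡ 2 (mod 11).
2 is a non-residue mod 11; no y exists.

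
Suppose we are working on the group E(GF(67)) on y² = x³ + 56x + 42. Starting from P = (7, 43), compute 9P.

Double-and-add on 9 = (1001)₂. Start with P = (7, 43) for the leading 1-bit.
double: tangent at (7, 43): λ = (3·7² + 56)/(2·43) ≡ 2/19. 19⁻¹ ≡ 60 (mod 67) since 19·60 = 1140 ≡ 1, so λ ≡ 2·60 ≡ 53.
  x = λ² - 7 - 7 = 2809 - 14 ≡ 48; y = λ·(7 - 48) - 43 ≡ 62. → (48, 62)
double: tangent at (48, 62): λ = (3·48² + 56)/(2·62) ≡ 0/57. 57⁻¹ ≡ 20 (mod 67), so λ ≡ 0·20 ≡ 0.
  x = λ² - 48 - 48 = 0 - 96 ≡ 38; y = λ·(48 - 38) - 62 ≡ 5. → (38, 5)
double: tangent at (38, 5): λ = (3·38² + 56)/(2·5) ≡ 33/10. 10⁻¹ ≡ 47 (mod 67), so λ ≡ 33·47 ≡ 10.
  x = λ² - 38 - 38 = 100 - 76 ≡ 24; y = λ·(38 - 24) - 5 ≡ 1. → (24, 1)
add P: (24, 1) + (7, 43). λ = (43 - 1)/(7 - 24) ≡ 42/50 mod 67. 50⁻¹ ≡ 63 (mod 67), so λ ≡ 33.
  x = λ² - 24 - 7 = 1089 - 31 ≡ 53; y = λ·(24 - 53) - 1 ≡ 47. → (53, 47)

(53, 47)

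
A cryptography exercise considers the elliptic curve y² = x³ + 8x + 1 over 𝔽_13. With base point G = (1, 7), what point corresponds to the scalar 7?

(5, 6)

Repeated addition: build up to 7G.
2G: tangent at (1, 7): λ = (3·1² + 8)/(2·7) ≡ 11/1. 1⁻¹ ≡ 1 (mod 13), so λ ≡ 11·1 ≡ 11.
  x = λ² - 1 - 1 = 121 - 2 ≡ 2; y = λ·(1 - 2) - 7 ≡ 8. → (2, 8)
3G: (2, 8) + (1, 7). λ = (7 - 8)/(1 - 2) ≡ 12/12 mod 13. 12⁻¹ ≡ 12 (mod 13), so λ ≡ 1.
  x = λ² - 2 - 1 = 1 - 3 ≡ 11; y = λ·(2 - 11) - 8 ≡ 9. → (11, 9)
4G: (11, 9) + (1, 7). λ = (7 - 9)/(1 - 11) ≡ 11/3 mod 13. 3⁻¹ ≡ 9 (mod 13) since 3·9 = 27 ≡ 1, so λ ≡ 8.
  x = λ² - 11 - 1 = 64 - 12 ≡ 0; y = λ·(11 - 0) - 9 ≡ 1. → (0, 1)
5G: (0, 1) + (1, 7). λ = (7 - 1)/(1 - 0) ≡ 6/1 mod 13. 1⁻¹ ≡ 1 (mod 13) since 1·1 = 1 ≡ 1, so λ ≡ 6.
  x = λ² - 0 - 1 = 36 - 1 ≡ 9; y = λ·(0 - 9) - 1 ≡ 10. → (9, 10)
6G: (9, 10) + (1, 7). λ = (7 - 10)/(1 - 9) ≡ 10/5 mod 13. 5⁻¹ ≡ 8 (mod 13), so λ ≡ 2.
  x = λ² - 9 - 1 = 4 - 10 ≡ 7; y = λ·(9 - 7) - 10 ≡ 7. → (7, 7)
7G: (7, 7) + (1, 7). λ = (7 - 7)/(1 - 7) ≡ 0/7 mod 13. 7⁻¹ ≡ 2 (mod 13), so λ ≡ 0.
  x = λ² - 7 - 1 = 0 - 8 ≡ 5; y = λ·(7 - 5) - 7 ≡ 6. → (5, 6)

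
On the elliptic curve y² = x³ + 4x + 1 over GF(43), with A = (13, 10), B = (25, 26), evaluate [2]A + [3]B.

(21, 31)

First 2A:
Repeated addition: build up to 2A.
2A: tangent at (13, 10): λ = (3·13² + 4)/(2·10) ≡ 38/20. 20⁻¹ ≡ 28 (mod 43) since 20·28 = 560 ≡ 1, so λ ≡ 38·28 ≡ 32.
  x = λ² - 13 - 13 = 1024 - 26 ≡ 9; y = λ·(13 - 9) - 10 ≡ 32. → (9, 32)
2A = (9, 32).
Next 3B:
Repeated addition: build up to 3B.
2B: tangent at (25, 26): λ = (3·25² + 4)/(2·26) ≡ 30/9. 9⁻¹ ≡ 24 (mod 43) since 9·24 = 216 ≡ 1, so λ ≡ 30·24 ≡ 32.
  x = λ² - 25 - 25 = 1024 - 50 ≡ 28; y = λ·(25 - 28) - 26 ≡ 7. → (28, 7)
3B: (28, 7) + (25, 26). λ = (26 - 7)/(25 - 28) ≡ 19/40 mod 43. 40⁻¹ ≡ 14 (mod 43), so λ ≡ 8.
  x = λ² - 28 - 25 = 64 - 53 ≡ 11; y = λ·(28 - 11) - 7 ≡ 0. → (11, 0)
3B = (11, 0).
Finally 2A + 3B:
(9, 32) + (11, 0). λ = (0 - 32)/(11 - 9) ≡ 11/2 mod 43. 2⁻¹ ≡ 22 (mod 43), so λ ≡ 27.
  x = λ² - 9 - 11 = 729 - 20 ≡ 21; y = λ·(9 - 21) - 32 ≡ 31. → (21, 31)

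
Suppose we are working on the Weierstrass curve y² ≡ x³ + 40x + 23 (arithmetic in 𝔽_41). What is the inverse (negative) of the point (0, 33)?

(0, 8)

-(0, 33) = (0, -33 mod 41) = (0, 8).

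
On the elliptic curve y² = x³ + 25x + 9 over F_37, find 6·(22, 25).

(30, 3)

Write G = (22, 25).
Double-and-add on 6 = (110)₂. Start with G = (22, 25) for the leading 1-bit.
double: tangent at (22, 25): λ = (3·22² + 25)/(2·25) ≡ 34/13. 13⁻¹ ≡ 20 (mod 37), so λ ≡ 34·20 ≡ 14.
  x = λ² - 22 - 22 = 196 - 44 ≡ 4; y = λ·(22 - 4) - 25 ≡ 5. → (4, 5)
add G: (4, 5) + (22, 25). λ = (25 - 5)/(22 - 4) ≡ 20/18 mod 37. 18⁻¹ ≡ 35 (mod 37), so λ ≡ 34.
  x = λ² - 4 - 22 = 1156 - 26 ≡ 20; y = λ·(4 - 20) - 5 ≡ 6. → (20, 6)
double: tangent at (20, 6): λ = (3·20² + 25)/(2·6) ≡ 4/12. 12⁻¹ ≡ 34 (mod 37), so λ ≡ 4·34 ≡ 25.
  x = λ² - 20 - 20 = 625 - 40 ≡ 30; y = λ·(20 - 30) - 6 ≡ 3. → (30, 3)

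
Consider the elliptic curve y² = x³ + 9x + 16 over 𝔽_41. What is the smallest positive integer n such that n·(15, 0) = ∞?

2

2P: (15, 0) + (15, 0): same x and y₁ ≡ -y₂, so the sum is ∞.
2P = ∞, so the order is 2.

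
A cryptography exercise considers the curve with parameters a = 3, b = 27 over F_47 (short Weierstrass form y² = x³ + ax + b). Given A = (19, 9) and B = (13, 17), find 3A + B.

(27, 2)

First 3A:
Repeated addition: build up to 3A.
2A: tangent at (19, 9): λ = (3·19² + 3)/(2·9) ≡ 5/18. 18⁻¹ ≡ 34 (mod 47), so λ ≡ 5·34 ≡ 29.
  x = λ² - 19 - 19 = 841 - 38 ≡ 4; y = λ·(19 - 4) - 9 ≡ 3. → (4, 3)
3A: (4, 3) + (19, 9). λ = (9 - 3)/(19 - 4) ≡ 6/15 mod 47. 15⁻¹ ≡ 22 (mod 47), so λ ≡ 38.
  x = λ² - 4 - 19 = 1444 - 23 ≡ 11; y = λ·(4 - 11) - 3 ≡ 13. → (11, 13)
3A = (11, 13).
Finally 3A + B:
(11, 13) + (13, 17). λ = (17 - 13)/(13 - 11) ≡ 4/2 mod 47. 2⁻¹ ≡ 24 (mod 47), so λ ≡ 2.
  x = λ² - 11 - 13 = 4 - 24 ≡ 27; y = λ·(11 - 27) - 13 ≡ 2. → (27, 2)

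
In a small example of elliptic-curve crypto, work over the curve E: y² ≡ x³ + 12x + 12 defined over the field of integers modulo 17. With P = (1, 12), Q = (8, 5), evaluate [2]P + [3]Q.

(14, 0)

First 2P:
Repeated addition: build up to 2P.
2P: tangent at (1, 12): λ = (3·1² + 12)/(2·12) ≡ 15/7. 7⁻¹ ≡ 5 (mod 17) since 7·5 = 35 ≡ 1, so λ ≡ 15·5 ≡ 7.
  x = λ² - 1 - 1 = 49 - 2 ≡ 13; y = λ·(1 - 13) - 12 ≡ 6. → (13, 6)
2P = (13, 6).
Next 3Q:
Repeated addition: build up to 3Q.
2Q: tangent at (8, 5): λ = (3·8² + 12)/(2·5) ≡ 0/10. 10⁻¹ ≡ 12 (mod 17), so λ ≡ 0·12 ≡ 0.
  x = λ² - 8 - 8 = 0 - 16 ≡ 1; y = λ·(8 - 1) - 5 ≡ 12. → (1, 12)
3Q: (1, 12) + (8, 5). λ = (5 - 12)/(8 - 1) ≡ 10/7 mod 17. 7⁻¹ ≡ 5 (mod 17) since 7·5 = 35 ≡ 1, so λ ≡ 16.
  x = λ² - 1 - 8 = 256 - 9 ≡ 9; y = λ·(1 - 9) - 12 ≡ 13. → (9, 13)
3Q = (9, 13).
Finally 2P + 3Q:
(13, 6) + (9, 13). λ = (13 - 6)/(9 - 13) ≡ 7/13 mod 17. 13⁻¹ ≡ 4 (mod 17), so λ ≡ 11.
  x = λ² - 13 - 9 = 121 - 22 ≡ 14; y = λ·(13 - 14) - 6 ≡ 0. → (14, 0)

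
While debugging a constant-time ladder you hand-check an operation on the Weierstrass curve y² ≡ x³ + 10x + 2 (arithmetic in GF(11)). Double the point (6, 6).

tangent at (6, 6): λ = (3·6² + 10)/(2·6) ≡ 8/1. 1⁻¹ ≡ 1 (mod 11), so λ ≡ 8·1 ≡ 8.
  x = λ² - 6 - 6 = 64 - 12 ≡ 8; y = λ·(6 - 8) - 6 ≡ 0. → (8, 0)

(8, 0)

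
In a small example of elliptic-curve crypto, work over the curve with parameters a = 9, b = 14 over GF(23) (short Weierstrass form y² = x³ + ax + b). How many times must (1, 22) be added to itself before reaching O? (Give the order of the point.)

10

2P: tangent at (1, 22): λ = (3·1² + 9)/(2·22) ≡ 12/21. 21⁻¹ ≡ 11 (mod 23), so λ ≡ 12·11 ≡ 17.
  x = λ² - 1 - 1 = 289 - 2 ≡ 11; y = λ·(1 - 11) - 22 ≡ 15. → (11, 15)
3P: (11, 15) + (1, 22). λ = (22 - 15)/(1 - 11) ≡ 7/13 mod 23. 13⁻¹ ≡ 16 (mod 23), so λ ≡ 20.
  x = λ² - 11 - 1 = 400 - 12 ≡ 20; y = λ·(11 - 20) - 15 ≡ 12. → (20, 12)
4P: (20, 12) + (1, 22). λ = (22 - 12)/(1 - 20) ≡ 10/4 mod 23. 4⁻¹ ≡ 6 (mod 23), so λ ≡ 14.
  x = λ² - 20 - 1 = 196 - 21 ≡ 14; y = λ·(20 - 14) - 12 ≡ 3. → (14, 3)
5P: (14, 3) + (1, 22). λ = (22 - 3)/(1 - 14) ≡ 19/10 mod 23. 10⁻¹ ≡ 7 (mod 23), so λ ≡ 18.
  x = λ² - 14 - 1 = 324 - 15 ≡ 10; y = λ·(14 - 10) - 3 ≡ 0. → (10, 0)
6P: (10, 0) + (1, 22). λ = (22 - 0)/(1 - 10) ≡ 22/14 mod 23. 14⁻¹ ≡ 5 (mod 23), so λ ≡ 18.
  x = λ² - 10 - 1 = 324 - 11 ≡ 14; y = λ·(10 - 14) - 0 ≡ 20. → (14, 20)
7P: (14, 20) + (1, 22). λ = (22 - 20)/(1 - 14) ≡ 2/10 mod 23. 10⁻¹ ≡ 7 (mod 23), so λ ≡ 14.
  x = λ² - 14 - 1 = 196 - 15 ≡ 20; y = λ·(14 - 20) - 20 ≡ 11. → (20, 11)
8P: (20, 11) + (1, 22). λ = (22 - 11)/(1 - 20) ≡ 11/4 mod 23. 4⁻¹ ≡ 6 (mod 23) since 4·6 = 24 ≡ 1, so λ ≡ 20.
  x = λ² - 20 - 1 = 400 - 21 ≡ 11; y = λ·(20 - 11) - 11 ≡ 8. → (11, 8)
9P: (11, 8) + (1, 22). λ = (22 - 8)/(1 - 11) ≡ 14/13 mod 23. 13⁻¹ ≡ 16 (mod 23) since 13·16 = 208 ≡ 1, so λ ≡ 17.
  x = λ² - 11 - 1 = 289 - 12 ≡ 1; y = λ·(11 - 1) - 8 ≡ 1. → (1, 1)
10P: (1, 1) + (1, 22): same x and y₁ ≡ -y₂, so the sum is O.
10P = O, so the order is 10.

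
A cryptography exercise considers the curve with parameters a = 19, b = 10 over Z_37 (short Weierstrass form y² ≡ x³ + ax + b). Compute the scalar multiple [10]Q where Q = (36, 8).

(35, 1)

Repeated addition: build up to 10Q.
2Q: tangent at (36, 8): λ = (3·36² + 19)/(2·8) ≡ 22/16. 16⁻¹ ≡ 7 (mod 37) since 16·7 = 112 ≡ 1, so λ ≡ 22·7 ≡ 6.
  x = λ² - 36 - 36 = 36 - 72 ≡ 1; y = λ·(36 - 1) - 8 ≡ 17. → (1, 17)
3Q: (1, 17) + (36, 8). λ = (8 - 17)/(36 - 1) ≡ 28/35 mod 37. 35⁻¹ ≡ 18 (mod 37), so λ ≡ 23.
  x = λ² - 1 - 36 = 529 - 37 ≡ 11; y = λ·(1 - 11) - 17 ≡ 12. → (11, 12)
4Q: (11, 12) + (36, 8). λ = (8 - 12)/(36 - 11) ≡ 33/25 mod 37. 25⁻¹ ≡ 3 (mod 37), so λ ≡ 25.
  x = λ² - 11 - 36 = 625 - 47 ≡ 23; y = λ·(11 - 23) - 12 ≡ 21. → (23, 21)
5Q: (23, 21) + (36, 8). λ = (8 - 21)/(36 - 23) ≡ 24/13 mod 37. 13⁻¹ ≡ 20 (mod 37), so λ ≡ 36.
  x = λ² - 23 - 36 = 1296 - 59 ≡ 16; y = λ·(23 - 16) - 21 ≡ 9. → (16, 9)
6Q: (16, 9) + (36, 8). λ = (8 - 9)/(36 - 16) ≡ 36/20 mod 37. 20⁻¹ ≡ 13 (mod 37), so λ ≡ 24.
  x = λ² - 16 - 36 = 576 - 52 ≡ 6; y = λ·(16 - 6) - 9 ≡ 9. → (6, 9)
7Q: (6, 9) + (36, 8). λ = (8 - 9)/(36 - 6) ≡ 36/30 mod 37. 30⁻¹ ≡ 21 (mod 37), so λ ≡ 16.
  x = λ² - 6 - 36 = 256 - 42 ≡ 29; y = λ·(6 - 29) - 9 ≡ 30. → (29, 30)
8Q: (29, 30) + (36, 8). λ = (8 - 30)/(36 - 29) ≡ 15/7 mod 37. 7⁻¹ ≡ 16 (mod 37) since 7·16 = 112 ≡ 1, so λ ≡ 18.
  x = λ² - 29 - 36 = 324 - 65 ≡ 0; y = λ·(29 - 0) - 30 ≡ 11. → (0, 11)
9Q: (0, 11) + (36, 8). λ = (8 - 11)/(36 - 0) ≡ 34/36 mod 37. 36⁻¹ ≡ 36 (mod 37) since 36·36 = 1296 ≡ 1, so λ ≡ 3.
  x = λ² - 0 - 36 = 9 - 36 ≡ 10; y = λ·(0 - 10) - 11 ≡ 33. → (10, 33)
10Q: (10, 33) + (36, 8). λ = (8 - 33)/(36 - 10) ≡ 12/26 mod 37. 26⁻¹ ≡ 10 (mod 37), so λ ≡ 9.
  x = λ² - 10 - 36 = 81 - 46 ≡ 35; y = λ·(10 - 35) - 33 ≡ 1. → (35, 1)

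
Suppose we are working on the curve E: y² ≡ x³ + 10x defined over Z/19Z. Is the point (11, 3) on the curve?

no

y² = 3² ≡ 9; x³ + 10x + 0 = 1441 ≡ 16 (mod 19). 9 ≠ 16.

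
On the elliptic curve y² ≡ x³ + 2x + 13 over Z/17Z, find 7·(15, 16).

(7, 9)

Write G = (15, 16).
Double-and-add on 7 = (111)₂. Start with G = (15, 16) for the leading 1-bit.
double: tangent at (15, 16): λ = (3·15² + 2)/(2·16) ≡ 14/15. 15⁻¹ ≡ 8 (mod 17) since 15·8 = 120 ≡ 1, so λ ≡ 14·8 ≡ 10.
  x = λ² - 15 - 15 = 100 - 30 ≡ 2; y = λ·(15 - 2) - 16 ≡ 12. → (2, 12)
add G: (2, 12) + (15, 16). λ = (16 - 12)/(15 - 2) ≡ 4/13 mod 17. 13⁻¹ ≡ 4 (mod 17), so λ ≡ 16.
  x = λ² - 2 - 15 = 256 - 17 ≡ 1; y = λ·(2 - 1) - 12 ≡ 4. → (1, 4)
double: tangent at (1, 4): λ = (3·1² + 2)/(2·4) ≡ 5/8. 8⁻¹ ≡ 15 (mod 17), so λ ≡ 5·15 ≡ 7.
  x = λ² - 1 - 1 = 49 - 2 ≡ 13; y = λ·(1 - 13) - 4 ≡ 14. → (13, 14)
add G: (13, 14) + (15, 16). λ = (16 - 14)/(15 - 13) ≡ 2/2 mod 17. 2⁻¹ ≡ 9 (mod 17), so λ ≡ 1.
  x = λ² - 13 - 15 = 1 - 28 ≡ 7; y = λ·(13 - 7) - 14 ≡ 9. → (7, 9)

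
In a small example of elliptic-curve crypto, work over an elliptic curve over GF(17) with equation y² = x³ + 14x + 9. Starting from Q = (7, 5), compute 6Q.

(5, 0)

Repeated addition: build up to 6Q.
2Q: tangent at (7, 5): λ = (3·7² + 14)/(2·5) ≡ 8/10. 10⁻¹ ≡ 12 (mod 17) since 10·12 = 120 ≡ 1, so λ ≡ 8·12 ≡ 11.
  x = λ² - 7 - 7 = 121 - 14 ≡ 5; y = λ·(7 - 5) - 5 ≡ 0. → (5, 0)
3Q: (5, 0) + (7, 5). λ = (5 - 0)/(7 - 5) ≡ 5/2 mod 17. 2⁻¹ ≡ 9 (mod 17) since 2·9 = 18 ≡ 1, so λ ≡ 11.
  x = λ² - 5 - 7 = 121 - 12 ≡ 7; y = λ·(5 - 7) - 0 ≡ 12. → (7, 12)
4Q: (7, 12) + (7, 5): same x and y₁ ≡ -y₂, so the sum is ∞.
5Q: ∞ + (7, 5) = (7, 5) (identity).
6Q: tangent at (7, 5): λ = (3·7² + 14)/(2·5) ≡ 8/10. 10⁻¹ ≡ 12 (mod 17) since 10·12 = 120 ≡ 1, so λ ≡ 8·12 ≡ 11.
  x = λ² - 7 - 7 = 121 - 14 ≡ 5; y = λ·(7 - 5) - 5 ≡ 0. → (5, 0)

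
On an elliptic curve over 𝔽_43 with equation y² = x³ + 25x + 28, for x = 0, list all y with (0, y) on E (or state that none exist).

none

x³ + 25x + 28 = 28 ≡ 28 (mod 43).
28 is a non-residue mod 43; no y exists.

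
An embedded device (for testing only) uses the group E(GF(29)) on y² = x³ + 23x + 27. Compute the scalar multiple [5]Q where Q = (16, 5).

Double-and-add on 5 = (101)₂. Start with Q = (16, 5) for the leading 1-bit.
double: tangent at (16, 5): λ = (3·16² + 23)/(2·5) ≡ 8/10. 10⁻¹ ≡ 3 (mod 29), so λ ≡ 8·3 ≡ 24.
  x = λ² - 16 - 16 = 576 - 32 ≡ 22; y = λ·(16 - 22) - 5 ≡ 25. → (22, 25)
double: tangent at (22, 25): λ = (3·22² + 23)/(2·25) ≡ 25/21. 21⁻¹ ≡ 18 (mod 29) since 21·18 = 378 ≡ 1, so λ ≡ 25·18 ≡ 15.
  x = λ² - 22 - 22 = 225 - 44 ≡ 7; y = λ·(22 - 7) - 25 ≡ 26. → (7, 26)
add Q: (7, 26) + (16, 5). λ = (5 - 26)/(16 - 7) ≡ 8/9 mod 29. 9⁻¹ ≡ 13 (mod 29), so λ ≡ 17.
  x = λ² - 7 - 16 = 289 - 23 ≡ 5; y = λ·(7 - 5) - 26 ≡ 8. → (5, 8)

(5, 8)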